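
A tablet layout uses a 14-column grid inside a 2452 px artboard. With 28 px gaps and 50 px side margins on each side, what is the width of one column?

142 px

Subtract both margins: 2452 − 2·50 = 2352 px.
2352 − 13·28 = 1988; ÷14 gives c = 142 px.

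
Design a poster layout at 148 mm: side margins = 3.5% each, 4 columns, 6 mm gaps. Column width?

148 × (1 − 2·3.5%) = 148 × 93% = 137.64 mm for the columns.
4 columns + 3 gaps: 4c + 3·6 = 137.64.
4c = 137.64 − 18 = 119.64, so c = 29.91 mm.

29.91 mm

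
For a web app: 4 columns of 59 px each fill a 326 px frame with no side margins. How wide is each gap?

Columns use 236 px, leaving 90 px across 3 gaps = 30 px each.

30 px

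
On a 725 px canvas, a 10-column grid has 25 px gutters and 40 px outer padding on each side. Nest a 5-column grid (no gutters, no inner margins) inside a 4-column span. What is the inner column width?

48.6 px

Inside the margins: 725 − 80 = 645 px.
645 − 9·25 = 420; ÷10 gives c = 42 px.
4-column span = 4·42 + 3·25 = 243 px.
5d = 243 → d = 48.6 px.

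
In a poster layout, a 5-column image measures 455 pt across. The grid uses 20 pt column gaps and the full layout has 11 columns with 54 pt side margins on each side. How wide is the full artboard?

1133 pt

455 − 4·20 = 375; ÷5 gives c = 75 pt.
Artboard = 2·54 + 11·75 + 10·20 = 108 + 825 + 200 = 1133 pt.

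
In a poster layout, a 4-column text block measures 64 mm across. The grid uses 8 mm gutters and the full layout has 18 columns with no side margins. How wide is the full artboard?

316 mm

4c + 3·8 = 64 → 4c = 40 → c = 10 mm.
Total width: 18·10 + 17·8 = 316 mm.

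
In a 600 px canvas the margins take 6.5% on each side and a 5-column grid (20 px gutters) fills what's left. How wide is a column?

88.4 px

Margins: 6.5% × 600 = 39 px each, so content = 600 − 78 = 522 px.
Subtracting 4 gutters of 20 leaves 442 for 5 columns, so c = 88.4 px.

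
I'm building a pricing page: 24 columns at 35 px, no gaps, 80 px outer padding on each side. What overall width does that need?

Total width: 2·80 + 24·35 = 1000 px.

1000 px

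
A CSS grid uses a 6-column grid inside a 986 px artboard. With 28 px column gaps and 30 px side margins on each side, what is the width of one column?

131 px

Content width = 986 − 2·30 = 926 px.
926 − 5·28 = 786; ÷6 gives c = 131 px.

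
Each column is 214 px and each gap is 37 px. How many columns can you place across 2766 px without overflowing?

11 columns

k columns need k·214 + (k−1)·37 = k·251 − 37.
k·251 − 37 ≤ 2766 → k ≤ 2803 / 251 ≈ 11.17, so k = 11.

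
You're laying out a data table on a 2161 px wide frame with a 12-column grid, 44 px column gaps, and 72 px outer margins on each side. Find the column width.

Inside the margins: 2161 − 144 = 2017 px.
2017 − 11·44 = 1533; ÷12 gives c = 127.75 px.

127.75 px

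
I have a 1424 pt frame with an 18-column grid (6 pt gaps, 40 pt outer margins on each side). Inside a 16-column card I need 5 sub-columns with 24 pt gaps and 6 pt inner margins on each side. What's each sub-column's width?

Inside the margins: 1424 − 80 = 1344 pt.
18c + 17·6 = 1344 → 18c = 1242 → c = 69 pt.
16-column span = 16·69 + 15·6 = 1194 pt.
Inner content = 1194 − 2·6 = 1182 pt.
5d + 4·24 = 1182 → 5d = 1086 → d = 217.2 pt.

217.2 pt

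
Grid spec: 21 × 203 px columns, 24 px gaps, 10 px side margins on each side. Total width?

Canvas = 2·10 + 21·203 + 20·24 = 20 + 4263 + 480 = 4763 px.

4763 px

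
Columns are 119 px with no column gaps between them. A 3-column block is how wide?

357 px

With no column gaps, 3 columns span 3·119 = 357 px.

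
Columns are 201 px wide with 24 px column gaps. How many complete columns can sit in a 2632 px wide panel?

k columns need k·201 + (k−1)·24 = k·225 − 24.
k·225 − 24 ≤ 2632 → k ≤ 2656 / 225 ≈ 11.80, so k = 11.

11 columns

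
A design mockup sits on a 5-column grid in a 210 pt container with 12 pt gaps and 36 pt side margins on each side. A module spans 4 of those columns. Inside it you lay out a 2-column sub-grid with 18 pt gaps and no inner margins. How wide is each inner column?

Take off 72 pt of margins, leaving 138 pt.
5c + 4·12 = 138 → 5c = 90 → c = 18 pt.
Span of 4: 4·18 + 3·12 = 72 + 36 = 108 pt.
2 columns + 1 gap: 2d + 1·18 = 108.
2d = 108 − 18 = 90, so d = 45 pt.

45 pt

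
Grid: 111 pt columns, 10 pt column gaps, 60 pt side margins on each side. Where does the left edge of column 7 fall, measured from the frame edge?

Each column+gutter stride is 121 pt; 6 of them past the 60 pt margin is 60 + 726 = 786 pt.

786 pt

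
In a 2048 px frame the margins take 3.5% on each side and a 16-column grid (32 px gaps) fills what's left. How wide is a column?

2048 × (1 − 2·3.5%) = 2048 × 93% = 1904.64 px for the columns.
Subtracting 15 gaps of 32 leaves 1424.64 for 16 columns, so c = 89.04 px.

89.04 px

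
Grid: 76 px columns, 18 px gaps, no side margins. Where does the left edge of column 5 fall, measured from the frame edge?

376 px

Each column+gutter stride is 94 px; with no margin, 4 of them is 376 px.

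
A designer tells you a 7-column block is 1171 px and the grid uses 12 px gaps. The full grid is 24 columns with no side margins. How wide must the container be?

1171 − 6·12 = 1099; ÷7 gives c = 157 px.
Total width: 24·157 + 23·12 = 4044 px.

4044 px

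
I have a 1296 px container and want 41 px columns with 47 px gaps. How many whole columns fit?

k columns need k·41 + (k−1)·47 = k·88 − 47.
k·88 − 47 ≤ 1296 → k ≤ 1343 / 88 ≈ 15.26, so k = 15.

15 columns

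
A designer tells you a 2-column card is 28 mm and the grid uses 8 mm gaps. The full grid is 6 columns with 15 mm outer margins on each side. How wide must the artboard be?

130 mm

2c + 1·8 = 28 → 2c = 20 → c = 10 mm.
Total width: 2·15 + 6·10 + 5·8 = 130 mm.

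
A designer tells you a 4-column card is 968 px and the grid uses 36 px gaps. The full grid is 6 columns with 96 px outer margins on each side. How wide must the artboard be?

4 columns + 3 gaps: 4c + 3·36 = 968.
4c = 968 − 108 = 860, so c = 215 px.
Adding margins, columns and gutters: 192 + 1290 + 180 = 1662 px.

1662 px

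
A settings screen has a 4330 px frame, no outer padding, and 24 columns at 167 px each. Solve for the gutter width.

14 px

24 columns take 24·167 = 4008 px; remaining 322 splits into 23 gutters.
g = 322 / 23 = 14 px.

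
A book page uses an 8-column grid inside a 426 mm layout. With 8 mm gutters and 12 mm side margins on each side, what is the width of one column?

Content width = 426 − 2·12 = 402 mm.
Subtracting 7 gutters of 8 leaves 346 for 8 columns, so c = 43.25 mm.

43.25 mm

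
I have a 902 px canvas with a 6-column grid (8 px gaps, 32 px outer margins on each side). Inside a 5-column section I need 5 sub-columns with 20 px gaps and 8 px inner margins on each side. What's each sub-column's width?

Inside the margins: 902 − 64 = 838 px.
6 columns + 5 gaps: 6c + 5·8 = 838.
6c = 838 − 40 = 798, so c = 133 px.
Span of 5: 5·133 + 4·8 = 665 + 32 = 697 px.
Inner content = 697 − 2·8 = 681 px.
5d + 4·20 = 681 → 5d = 601 → d = 120.2 px.

120.2 px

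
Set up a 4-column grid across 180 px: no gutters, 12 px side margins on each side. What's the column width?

Take off 24 px of margins, leaving 156 px.
156 / 4 = 39 px per column.

39 px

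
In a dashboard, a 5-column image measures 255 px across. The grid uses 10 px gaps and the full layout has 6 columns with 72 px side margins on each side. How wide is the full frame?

5c + 4·10 = 255 → 5c = 215 → c = 43 px.
Total width: 2·72 + 6·43 + 5·10 = 452 px.

452 px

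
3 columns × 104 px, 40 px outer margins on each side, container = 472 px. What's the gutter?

Content width = 472 − 2·40 = 392 px.
Columns use 312 px, leaving 80 px across 2 gutters = 40 px each.

40 px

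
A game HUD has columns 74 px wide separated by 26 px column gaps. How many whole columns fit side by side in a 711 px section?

7 columns

Each extra column adds 74 + 26 = 100 px.
(711 + 26) / 100 = 7.37, so 7 columns fit.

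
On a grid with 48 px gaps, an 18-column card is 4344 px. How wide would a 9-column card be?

2148 px

4344 − 17·48 = 3528; ÷18 gives c = 196 px.
Span of 9: 9·196 + 8·48 = 1764 + 384 = 2148 px.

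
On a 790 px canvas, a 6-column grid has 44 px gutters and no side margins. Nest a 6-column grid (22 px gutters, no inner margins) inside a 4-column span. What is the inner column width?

Subtracting 5 gutters of 44 leaves 570 for 6 columns, so c = 95 px.
4 columns plus 3 gutters: 380 + 132 = 512 px.
Subtracting 5 gutters of 22 leaves 402 for 6 columns, so d = 67 px.

67 px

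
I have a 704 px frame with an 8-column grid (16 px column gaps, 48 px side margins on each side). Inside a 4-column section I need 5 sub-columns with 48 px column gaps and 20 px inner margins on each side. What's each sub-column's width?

Outer content = 704 − 2·48 = 608 px.
Subtracting 7 column gaps of 16 leaves 496 for 8 columns, so c = 62 px.
4 columns plus 3 column gaps: 248 + 48 = 296 px.
Inner content = 296 − 2·20 = 256 px.
5d + 4·48 = 256 → 5d = 64 → d = 12.8 px.

12.8 px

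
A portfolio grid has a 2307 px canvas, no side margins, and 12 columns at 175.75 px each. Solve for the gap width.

Columns use 2109 px, leaving 198 px across 11 gaps = 18 px each.

18 px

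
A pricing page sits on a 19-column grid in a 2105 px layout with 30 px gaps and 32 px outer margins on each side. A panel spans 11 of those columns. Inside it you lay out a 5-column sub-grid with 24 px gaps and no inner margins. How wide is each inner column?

214.6 px

Take off 64 px of margins, leaving 2041 px.
19 columns + 18 gaps: 19c + 18·30 = 2041.
19c = 2041 − 540 = 1501, so c = 79 px.
11 columns plus 10 gaps: 869 + 300 = 1169 px.
5d + 4·24 = 1169 → 5d = 1073 → d = 214.6 px.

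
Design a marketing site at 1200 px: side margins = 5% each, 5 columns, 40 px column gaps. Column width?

184 px

Each margin = 5% of 1200 = 60 px; content = 1200 − 2·60 = 1080 px.
Subtracting 4 column gaps of 40 leaves 920 for 5 columns, so c = 184 px.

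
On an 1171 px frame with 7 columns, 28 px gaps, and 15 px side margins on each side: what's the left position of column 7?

Content = 1171 − 2·15 = 1141 px.
7 columns + 6 gaps: 7c + 6·28 = 1141.
7c = 1141 − 168 = 973, so c = 139 px.
Column 7 starts at margin + 6·(column + gutter) = 15 + 6·167 = 1017 px.

1017 px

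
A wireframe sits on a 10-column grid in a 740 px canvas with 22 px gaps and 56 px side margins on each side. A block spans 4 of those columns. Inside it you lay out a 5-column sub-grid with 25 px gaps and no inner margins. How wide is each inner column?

27.6 px

Take off 112 px of margins, leaving 628 px.
628 − 9·22 = 430; ÷10 gives c = 43 px.
4 columns plus 3 gaps: 172 + 66 = 238 px.
Subtracting 4 gaps of 25 leaves 138 for 5 columns, so d = 27.6 px.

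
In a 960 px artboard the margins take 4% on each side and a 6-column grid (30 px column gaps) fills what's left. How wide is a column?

122.2 px

Each margin = 4% of 960 = 38.4 px; content = 960 − 2·38.4 = 883.2 px.
6c + 5·30 = 883.2 → 6c = 733.2 → c = 122.2 px.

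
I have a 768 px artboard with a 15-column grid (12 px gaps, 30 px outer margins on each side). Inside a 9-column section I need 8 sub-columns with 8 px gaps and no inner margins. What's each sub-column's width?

45.5 px

Subtract both margins: 768 − 2·30 = 708 px.
15 columns + 14 gaps: 15c + 14·12 = 708.
15c = 708 − 168 = 540, so c = 36 px.
Span of 9: 9·36 + 8·12 = 324 + 96 = 420 px.
8 columns + 7 gaps: 8d + 7·8 = 420.
8d = 420 − 56 = 364, so d = 45.5 px.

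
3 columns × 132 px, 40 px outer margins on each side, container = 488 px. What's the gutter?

Content width = 488 − 2·40 = 408 px.
3 columns take 3·132 = 396 px; remaining 12 splits into 2 gutters.
g = 12 / 2 = 6 px.

6 px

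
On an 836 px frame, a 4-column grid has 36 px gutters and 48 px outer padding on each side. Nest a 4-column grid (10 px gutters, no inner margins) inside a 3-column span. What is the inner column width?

Take off 96 px of margins, leaving 740 px.
Subtracting 3 gutters of 36 leaves 632 for 4 columns, so c = 158 px.
Span of 3: 3·158 + 2·36 = 474 + 72 = 546 px.
546 − 3·10 = 516; ÷4 gives d = 129 px.

129 px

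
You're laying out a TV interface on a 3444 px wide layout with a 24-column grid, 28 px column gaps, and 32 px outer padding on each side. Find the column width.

Subtract both margins: 3444 − 2·32 = 3380 px.
24 columns + 23 column gaps: 24c + 23·28 = 3380.
24c = 3380 − 644 = 2736, so c = 114 px.

114 px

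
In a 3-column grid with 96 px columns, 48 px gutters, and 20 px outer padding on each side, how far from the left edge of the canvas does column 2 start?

Each column+gutter stride is 144 px; 1 of them past the 20 px margin is 20 + 144 = 164 px.

164 px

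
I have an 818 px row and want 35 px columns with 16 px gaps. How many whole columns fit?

16 columns

k columns need k·35 + (k−1)·16 = k·51 − 16.
k·51 − 16 ≤ 818 → k ≤ 834 / 51 ≈ 16.35, so k = 16.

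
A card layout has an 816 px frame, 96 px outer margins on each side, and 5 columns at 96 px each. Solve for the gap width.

36 px

Inside the margins: 816 − 192 = 624 px.
5·96 + 4g = 624 → 4g = 144 → g = 36 px.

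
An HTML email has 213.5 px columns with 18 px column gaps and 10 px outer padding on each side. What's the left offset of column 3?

Each column+gutter stride is 231.5 px; 2 of them past the 10 px margin is 10 + 463 = 473 px.

473 px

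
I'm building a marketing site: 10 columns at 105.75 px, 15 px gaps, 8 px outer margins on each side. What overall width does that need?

Artboard = 2·8 + 10·105.75 + 9·15 = 16 + 1057.5 + 135 = 1208.5 px.

1208.5 px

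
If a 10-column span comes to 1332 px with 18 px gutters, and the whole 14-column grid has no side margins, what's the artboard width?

1872 px

1332 − 9·18 = 1170; ÷10 gives c = 117 px.
Summing: 1638 + 234 = 1872 px.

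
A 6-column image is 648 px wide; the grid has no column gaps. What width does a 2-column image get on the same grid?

216 px

6c = 648 → c = 108 px.
2-column span = 2·108 = 216 px.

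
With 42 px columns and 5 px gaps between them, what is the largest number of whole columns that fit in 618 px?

k columns need k·42 + (k−1)·5 = k·47 − 5.
k·47 − 5 ≤ 618 → k ≤ 623 / 47 ≈ 13.26, so k = 13.

13 columns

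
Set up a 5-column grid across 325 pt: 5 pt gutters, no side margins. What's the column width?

Subtracting 4 gutters of 5 leaves 305 for 5 columns, so c = 61 pt.

61 pt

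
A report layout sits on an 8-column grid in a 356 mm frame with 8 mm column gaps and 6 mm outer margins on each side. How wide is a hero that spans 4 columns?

Take off 12 mm of margins, leaving 344 mm.
Subtracting 7 column gaps of 8 leaves 288 for 8 columns, so c = 36 mm.
Span of 4: 4·36 + 3·8 = 144 + 24 = 168 mm.

168 mm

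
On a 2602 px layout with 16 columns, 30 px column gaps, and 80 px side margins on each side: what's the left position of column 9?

Take off 160 px of margins, leaving 2442 px.
16 columns + 15 column gaps: 16c + 15·30 = 2442.
16c = 2442 − 450 = 1992, so c = 124.5 px.
Each column+gutter stride is 154.5 px; 8 of them past the 80 px margin is 80 + 1236 = 1316 px.

1316 px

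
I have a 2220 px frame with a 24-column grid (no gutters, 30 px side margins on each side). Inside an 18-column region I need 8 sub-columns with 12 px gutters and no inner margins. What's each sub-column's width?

192 px

Outer content = 2220 − 2·30 = 2160 px.
24c = 2160 → c = 90 px.
With no gutters, 18 columns span 18·90 = 1620 px.
8d + 7·12 = 1620 → 8d = 1536 → d = 192 px.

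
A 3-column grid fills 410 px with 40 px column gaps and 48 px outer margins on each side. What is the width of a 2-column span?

Subtract both margins: 410 − 2·48 = 314 px.
3 columns + 2 column gaps: 3c + 2·40 = 314.
3c = 314 − 80 = 234, so c = 78 px.
Span of 2: 2·78 + 1·40 = 156 + 40 = 196 px.

196 px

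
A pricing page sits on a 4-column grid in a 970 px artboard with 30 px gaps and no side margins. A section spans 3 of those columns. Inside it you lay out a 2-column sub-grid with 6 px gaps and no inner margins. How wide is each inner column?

357 px

970 − 3·30 = 880; ÷4 gives c = 220 px.
3-column span = 3·220 + 2·30 = 720 px.
2 columns + 1 gap: 2d + 1·6 = 720.
2d = 720 − 6 = 714, so d = 357 px.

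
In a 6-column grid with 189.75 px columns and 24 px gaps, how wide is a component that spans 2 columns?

403.5 px

2 columns plus 1 gap: 379.5 + 24 = 403.5 px.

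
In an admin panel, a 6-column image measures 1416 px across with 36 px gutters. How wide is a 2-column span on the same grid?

448 px

6 columns + 5 gutters: 6c + 5·36 = 1416.
6c = 1416 − 180 = 1236, so c = 206 px.
Span of 2: 2·206 + 1·36 = 412 + 36 = 448 px.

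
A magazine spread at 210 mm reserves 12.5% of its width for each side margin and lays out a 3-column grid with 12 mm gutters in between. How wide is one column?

44.5 mm

210 × (1 − 2·12.5%) = 210 × 75% = 157.5 mm for the columns.
Subtracting 2 gutters of 12 leaves 133.5 for 3 columns, so c = 44.5 mm.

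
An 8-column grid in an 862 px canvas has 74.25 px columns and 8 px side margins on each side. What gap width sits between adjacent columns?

36 px

Content width = 862 − 2·8 = 846 px.
8·74.25 + 7g = 846 → 7g = 252 → g = 36 px.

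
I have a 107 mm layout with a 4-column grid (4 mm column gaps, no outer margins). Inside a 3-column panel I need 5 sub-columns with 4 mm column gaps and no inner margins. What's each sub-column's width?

12.65 mm

107 − 3·4 = 95; ÷4 gives c = 23.75 mm.
Span of 3: 3·23.75 + 2·4 = 71.25 + 8 = 79.25 mm.
79.25 − 4·4 = 63.25; ÷5 gives d = 12.65 mm.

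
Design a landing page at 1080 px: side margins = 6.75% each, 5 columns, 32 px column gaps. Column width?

161.24 px

Margins: 6.75% × 1080 = 72.9 px each, so content = 1080 − 145.8 = 934.2 px.
5c + 4·32 = 934.2 → 5c = 806.2 → c = 161.24 px.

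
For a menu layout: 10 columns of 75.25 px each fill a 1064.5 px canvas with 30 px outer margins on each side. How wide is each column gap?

28 px

Inside the margins: 1064.5 − 60 = 1004.5 px.
Columns use 752.5 px, leaving 252 px across 9 column gaps = 28 px each.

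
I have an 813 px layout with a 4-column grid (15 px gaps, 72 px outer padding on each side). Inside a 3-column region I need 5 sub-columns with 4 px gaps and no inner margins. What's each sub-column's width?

Outer content = 813 − 2·72 = 669 px.
4 columns + 3 gaps: 4c + 3·15 = 669.
4c = 669 − 45 = 624, so c = 156 px.
Span of 3: 3·156 + 2·15 = 468 + 30 = 498 px.
Subtracting 4 gaps of 4 leaves 482 for 5 columns, so d = 96.4 px.

96.4 px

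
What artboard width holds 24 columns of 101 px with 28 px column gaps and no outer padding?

3068 px

Summing: 2424 + 644 = 3068 px.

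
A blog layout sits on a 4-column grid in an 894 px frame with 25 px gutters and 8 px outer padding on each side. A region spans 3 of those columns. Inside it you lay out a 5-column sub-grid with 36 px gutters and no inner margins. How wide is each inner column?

Take off 16 px of margins, leaving 878 px.
4 columns + 3 gutters: 4c + 3·25 = 878.
4c = 878 − 75 = 803, so c = 200.75 px.
Span of 3: 3·200.75 + 2·25 = 602.25 + 50 = 652.25 px.
5 columns + 4 gutters: 5d + 4·36 = 652.25.
5d = 652.25 − 144 = 508.25, so d = 101.65 px.

101.65 px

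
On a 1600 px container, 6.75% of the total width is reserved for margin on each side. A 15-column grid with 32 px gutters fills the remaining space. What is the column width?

62.4 px

Margins: 6.75% × 1600 = 108 px each, so content = 1600 − 216 = 1384 px.
15c + 14·32 = 1384 → 15c = 936 → c = 62.4 px.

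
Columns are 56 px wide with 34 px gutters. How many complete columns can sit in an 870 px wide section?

10 columns

10 columns: 10·56 + 9·34 = 866 px ≤ 870.
11 columns: 956 px > 870. So 10.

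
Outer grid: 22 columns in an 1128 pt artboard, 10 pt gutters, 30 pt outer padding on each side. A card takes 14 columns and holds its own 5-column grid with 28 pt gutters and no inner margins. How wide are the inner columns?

Take off 60 pt of margins, leaving 1068 pt.
22c + 21·10 = 1068 → 22c = 858 → c = 39 pt.
Span of 14: 14·39 + 13·10 = 546 + 130 = 676 pt.
Subtracting 4 gutters of 28 leaves 564 for 5 columns, so d = 112.8 pt.

112.8 pt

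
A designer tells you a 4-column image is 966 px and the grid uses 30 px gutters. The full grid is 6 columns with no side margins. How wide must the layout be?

4c + 3·30 = 966 → 4c = 876 → c = 219 px.
Layout = 6·219 + 5·30 = 1314 + 150 = 1464 px.

1464 px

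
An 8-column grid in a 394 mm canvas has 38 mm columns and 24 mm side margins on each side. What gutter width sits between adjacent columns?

6 mm

Take off 48 mm of margins, leaving 346 mm.
8 columns take 8·38 = 304 mm; remaining 42 splits into 7 gutters.
g = 42 / 7 = 6 mm.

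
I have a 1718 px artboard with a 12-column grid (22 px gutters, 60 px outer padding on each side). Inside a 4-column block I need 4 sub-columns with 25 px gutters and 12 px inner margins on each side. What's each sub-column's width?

Inside the margins: 1718 − 120 = 1598 px.
12 columns + 11 gutters: 12c + 11·22 = 1598.
12c = 1598 − 242 = 1356, so c = 113 px.
Span of 4: 4·113 + 3·22 = 452 + 66 = 518 px.
Inner content = 518 − 2·12 = 494 px.
494 − 3·25 = 419; ÷4 gives d = 104.75 px.

104.75 px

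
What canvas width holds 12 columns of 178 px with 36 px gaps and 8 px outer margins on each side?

2548 px

Total width: 2·8 + 12·178 + 11·36 = 2548 px.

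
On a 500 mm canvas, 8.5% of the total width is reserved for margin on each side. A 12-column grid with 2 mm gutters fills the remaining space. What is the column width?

32.75 mm

Margins: 8.5% × 500 = 42.5 mm each, so content = 500 − 85 = 415 mm.
12c + 11·2 = 415 → 12c = 393 → c = 32.75 mm.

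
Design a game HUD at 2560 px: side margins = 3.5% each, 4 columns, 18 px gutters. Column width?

Margins: 3.5% × 2560 = 89.6 px each, so content = 2560 − 179.2 = 2380.8 px.
Subtracting 3 gutters of 18 leaves 2326.8 for 4 columns, so c = 581.7 px.

581.7 px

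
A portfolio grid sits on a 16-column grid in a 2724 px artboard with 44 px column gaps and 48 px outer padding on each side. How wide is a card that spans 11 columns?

1793 px

Subtract both margins: 2724 − 2·48 = 2628 px.
16c + 15·44 = 2628 → 16c = 1968 → c = 123 px.
11-column span = 11·123 + 10·44 = 1793 px.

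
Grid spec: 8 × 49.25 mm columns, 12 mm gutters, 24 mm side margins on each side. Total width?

526 mm

Adding margins, columns and gutters: 48 + 394 + 84 = 526 mm.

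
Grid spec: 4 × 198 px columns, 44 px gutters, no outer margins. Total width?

924 px

Artboard = 4·198 + 3·44 = 792 + 132 = 924 px.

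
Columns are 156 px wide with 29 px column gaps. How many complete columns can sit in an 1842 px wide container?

Each extra column adds 156 + 29 = 185 px.
(1842 + 29) / 185 = 10.11, so 10 columns fit.

10 columns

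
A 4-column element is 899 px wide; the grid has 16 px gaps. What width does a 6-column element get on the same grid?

1356.5 px

4 columns + 3 gaps: 4c + 3·16 = 899.
4c = 899 − 48 = 851, so c = 212.75 px.
6-column span = 6·212.75 + 5·16 = 1356.5 px.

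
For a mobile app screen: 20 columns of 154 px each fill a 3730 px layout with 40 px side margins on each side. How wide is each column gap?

Take off 80 px of margins, leaving 3650 px.
Columns use 3080 px, leaving 570 px across 19 column gaps = 30 px each.

30 px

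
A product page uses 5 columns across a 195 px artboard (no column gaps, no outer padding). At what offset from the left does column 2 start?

With no column gaps, each column is 195/5 = 39 px.
No margin, so column 2 starts at 1·(column + gutter) = 1·39 = 39 px.

39 px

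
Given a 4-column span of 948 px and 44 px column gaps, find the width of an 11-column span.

Subtracting 3 column gaps of 44 leaves 816 for 4 columns, so c = 204 px.
11 columns plus 10 column gaps: 2244 + 440 = 2684 px.

2684 px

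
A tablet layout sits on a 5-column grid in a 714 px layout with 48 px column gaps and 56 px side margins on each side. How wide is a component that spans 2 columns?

Inside the margins: 714 − 112 = 602 px.
5c + 4·48 = 602 → 5c = 410 → c = 82 px.
2 columns plus 1 column gap: 164 + 48 = 212 px.

212 px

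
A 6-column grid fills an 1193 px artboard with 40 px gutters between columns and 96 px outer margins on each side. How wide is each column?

Content width = 1193 − 2·96 = 1001 px.
1001 − 5·40 = 801; ÷6 gives c = 133.5 px.

133.5 px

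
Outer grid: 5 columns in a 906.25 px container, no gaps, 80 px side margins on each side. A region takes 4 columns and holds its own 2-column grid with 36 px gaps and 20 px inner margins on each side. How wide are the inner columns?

Outer content = 906.25 − 2·80 = 746.25 px.
5c = 746.25 → c = 149.25 px.
4-column span = 4·149.25 = 597 px.
Inner content = 597 − 2·20 = 557 px.
Subtracting 1 gap of 36 leaves 521 for 2 columns, so d = 260.5 px.

260.5 px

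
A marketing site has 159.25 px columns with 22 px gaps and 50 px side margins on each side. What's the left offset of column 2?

Column 2 starts at margin + 1·(column + gutter) = 50 + 1·181.25 = 231.25 px.

231.25 px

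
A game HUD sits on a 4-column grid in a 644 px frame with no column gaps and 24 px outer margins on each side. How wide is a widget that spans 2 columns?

Subtract both margins: 644 − 2·24 = 596 px.
4c = 596 → c = 149 px.
With no column gaps, 2 columns span 2·149 = 298 px.

298 px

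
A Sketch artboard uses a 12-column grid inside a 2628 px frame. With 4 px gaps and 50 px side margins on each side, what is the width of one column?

207 px

Content width = 2628 − 2·50 = 2528 px.
12c + 11·4 = 2528 → 12c = 2484 → c = 207 px.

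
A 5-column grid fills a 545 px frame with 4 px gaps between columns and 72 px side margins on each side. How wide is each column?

77 px

Subtract both margins: 545 − 2·72 = 401 px.
401 − 4·4 = 385; ÷5 gives c = 77 px.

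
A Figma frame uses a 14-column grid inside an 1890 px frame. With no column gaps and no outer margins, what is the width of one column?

135 px

With no column gaps, each column is 1890/14 = 135 px.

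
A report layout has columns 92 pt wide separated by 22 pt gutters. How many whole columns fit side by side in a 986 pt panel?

k columns need k·92 + (k−1)·22 = k·114 − 22.
k·114 − 22 ≤ 986 → k ≤ 1008 / 114 ≈ 8.84, so k = 8.

8 columns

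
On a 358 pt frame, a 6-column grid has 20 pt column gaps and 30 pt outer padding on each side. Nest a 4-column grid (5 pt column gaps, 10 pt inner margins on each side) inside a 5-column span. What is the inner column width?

Take off 60 pt of margins, leaving 298 pt.
6c + 5·20 = 298 → 6c = 198 → c = 33 pt.
5 columns plus 4 column gaps: 165 + 80 = 245 pt.
Inner content = 245 − 2·10 = 225 pt.
225 − 3·5 = 210; ÷4 gives d = 52.5 pt.

52.5 pt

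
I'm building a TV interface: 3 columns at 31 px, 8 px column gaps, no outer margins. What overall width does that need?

109 px

Summing: 93 + 16 = 109 px.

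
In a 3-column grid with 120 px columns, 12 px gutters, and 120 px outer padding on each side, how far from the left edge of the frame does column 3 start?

384 px

Each column+gutter stride is 132 px; 2 of them past the 120 px margin is 120 + 264 = 384 px.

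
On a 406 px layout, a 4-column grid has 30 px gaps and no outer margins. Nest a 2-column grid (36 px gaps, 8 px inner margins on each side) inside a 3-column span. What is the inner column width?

4 columns + 3 gaps: 4c + 3·30 = 406.
4c = 406 − 90 = 316, so c = 79 px.
3 columns plus 2 gaps: 237 + 60 = 297 px.
Inner content = 297 − 2·8 = 281 px.
2d + 1·36 = 281 → 2d = 245 → d = 122.5 px.

122.5 px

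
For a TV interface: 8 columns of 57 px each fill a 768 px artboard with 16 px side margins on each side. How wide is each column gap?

Inside the margins: 768 − 32 = 736 px.
8 columns take 8·57 = 456 px; remaining 280 splits into 7 column gaps.
g = 280 / 7 = 40 px.

40 px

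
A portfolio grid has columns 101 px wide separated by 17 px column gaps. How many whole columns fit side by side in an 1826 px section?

k columns need k·101 + (k−1)·17 = k·118 − 17.
k·118 − 17 ≤ 1826 → k ≤ 1843 / 118 ≈ 15.62, so k = 15.

15 columns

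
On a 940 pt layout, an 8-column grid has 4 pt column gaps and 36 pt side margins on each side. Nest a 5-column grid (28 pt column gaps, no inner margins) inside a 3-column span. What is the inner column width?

Inside the margins: 940 − 72 = 868 pt.
8c + 7·4 = 868 → 8c = 840 → c = 105 pt.
Span of 3: 3·105 + 2·4 = 315 + 8 = 323 pt.
5 columns + 4 column gaps: 5d + 4·28 = 323.
5d = 323 − 112 = 211, so d = 42.2 pt.

42.2 pt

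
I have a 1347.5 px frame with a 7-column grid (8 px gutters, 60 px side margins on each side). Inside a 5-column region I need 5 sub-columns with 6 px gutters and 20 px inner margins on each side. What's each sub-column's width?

162.1 px

Take off 120 px of margins, leaving 1227.5 px.
Subtracting 6 gutters of 8 leaves 1179.5 for 7 columns, so c = 168.5 px.
5-column span = 5·168.5 + 4·8 = 874.5 px.
Inner content = 874.5 − 2·20 = 834.5 px.
5 columns + 4 gutters: 5d + 4·6 = 834.5.
5d = 834.5 − 24 = 810.5, so d = 162.1 px.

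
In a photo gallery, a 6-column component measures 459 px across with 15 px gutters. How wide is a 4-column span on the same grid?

301 px

6 columns + 5 gutters: 6c + 5·15 = 459.
6c = 459 − 75 = 384, so c = 64 px.
4 columns plus 3 gutters: 256 + 45 = 301 px.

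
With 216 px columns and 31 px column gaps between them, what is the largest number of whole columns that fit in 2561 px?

10 columns

k columns need k·216 + (k−1)·31 = k·247 − 31.
k·247 − 31 ≤ 2561 → k ≤ 2592 / 247 ≈ 10.49, so k = 10.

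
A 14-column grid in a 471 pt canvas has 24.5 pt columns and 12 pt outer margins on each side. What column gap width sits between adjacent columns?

Subtract both margins: 471 − 2·12 = 447 pt.
14 columns take 14·24.5 = 343 pt; remaining 104 splits into 13 column gaps.
g = 104 / 13 = 8 pt.

8 pt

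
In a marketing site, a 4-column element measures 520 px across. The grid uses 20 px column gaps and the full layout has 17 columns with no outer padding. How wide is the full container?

2275 px

4 columns + 3 column gaps: 4c + 3·20 = 520.
4c = 520 − 60 = 460, so c = 115 px.
Container = 17·115 + 16·20 = 1955 + 320 = 2275 px.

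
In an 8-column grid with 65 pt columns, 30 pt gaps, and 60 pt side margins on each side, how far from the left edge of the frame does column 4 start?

345 pt

Before column 4: the margin + 3 columns + 3 gaps.
Offset = 60 + 3·(65 + 30) = 60 + 285 = 345 pt.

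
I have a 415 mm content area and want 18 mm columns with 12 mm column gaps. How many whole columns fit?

14 columns

Each extra column adds 18 + 12 = 30 mm.
(415 + 12) / 30 = 14.23, so 14 columns fit.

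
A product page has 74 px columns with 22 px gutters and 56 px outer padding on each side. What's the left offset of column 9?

824 px

Column 9 starts at margin + 8·(column + gutter) = 56 + 8·96 = 824 px.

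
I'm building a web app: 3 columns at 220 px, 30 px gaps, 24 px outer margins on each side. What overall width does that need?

Layout = 2·24 + 3·220 + 2·30 = 48 + 660 + 60 = 768 px.

768 px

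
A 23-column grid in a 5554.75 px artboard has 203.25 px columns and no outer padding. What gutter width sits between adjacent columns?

40 px

23·203.25 + 22g = 5554.75 → 22g = 880 → g = 40 px.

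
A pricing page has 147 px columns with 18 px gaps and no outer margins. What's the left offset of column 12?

Before column 12: 11 columns + 11 gaps.
Offset = 11·(147 + 18) = 11·165 = 1815 px.

1815 px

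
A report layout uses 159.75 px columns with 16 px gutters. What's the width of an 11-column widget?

1917.25 px

11 columns plus 10 gutters: 1757.25 + 160 = 1917.25 px.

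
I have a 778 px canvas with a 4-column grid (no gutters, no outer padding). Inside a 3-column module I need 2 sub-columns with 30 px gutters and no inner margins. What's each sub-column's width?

4c = 778 → c = 194.5 px.
With no gutters, 3 columns span 3·194.5 = 583.5 px.
583.5 − 1·30 = 553.5; ÷2 gives d = 276.75 px.

276.75 px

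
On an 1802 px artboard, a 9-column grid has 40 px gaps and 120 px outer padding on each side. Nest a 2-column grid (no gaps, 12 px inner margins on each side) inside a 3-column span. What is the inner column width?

Inside the margins: 1802 − 240 = 1562 px.
1562 − 8·40 = 1242; ÷9 gives c = 138 px.
3 columns plus 2 gaps: 414 + 80 = 494 px.
Inner content = 494 − 2·12 = 470 px.
With no gaps, each column is 470/2 = 235 px.

235 px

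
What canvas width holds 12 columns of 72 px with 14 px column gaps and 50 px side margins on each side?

1118 px

Total width: 2·50 + 12·72 + 11·14 = 1118 px.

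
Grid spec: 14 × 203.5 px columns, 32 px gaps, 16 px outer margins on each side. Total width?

3297 px

Layout = 2·16 + 14·203.5 + 13·32 = 32 + 2849 + 416 = 3297 px.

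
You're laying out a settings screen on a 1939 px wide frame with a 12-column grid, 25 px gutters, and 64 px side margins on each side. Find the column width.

128 px

Take off 128 px of margins, leaving 1811 px.
12 columns + 11 gutters: 12c + 11·25 = 1811.
12c = 1811 − 275 = 1536, so c = 128 px.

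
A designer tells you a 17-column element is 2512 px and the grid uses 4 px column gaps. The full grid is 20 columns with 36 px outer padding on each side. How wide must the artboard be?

3028 px

17 columns + 16 column gaps: 17c + 16·4 = 2512.
17c = 2512 − 64 = 2448, so c = 144 px.
Adding margins, columns and gutters: 72 + 2880 + 76 = 3028 px.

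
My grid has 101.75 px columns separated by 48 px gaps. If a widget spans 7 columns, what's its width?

1000.25 px

7-column span = 7·101.75 + 6·48 = 1000.25 px.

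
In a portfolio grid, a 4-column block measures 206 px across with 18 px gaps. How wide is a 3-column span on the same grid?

Subtracting 3 gaps of 18 leaves 152 for 4 columns, so c = 38 px.
3 columns plus 2 gaps: 114 + 36 = 150 px.

150 px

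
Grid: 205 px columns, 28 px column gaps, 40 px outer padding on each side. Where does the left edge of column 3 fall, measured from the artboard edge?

Each column+gutter stride is 233 px; 2 of them past the 40 px margin is 40 + 466 = 506 px.

506 px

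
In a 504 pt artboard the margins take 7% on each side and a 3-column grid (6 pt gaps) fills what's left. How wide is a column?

Each margin = 7% of 504 = 35.28 pt; content = 504 − 2·35.28 = 433.44 pt.
Subtracting 2 gaps of 6 leaves 421.44 for 3 columns, so c = 140.48 pt.

140.48 pt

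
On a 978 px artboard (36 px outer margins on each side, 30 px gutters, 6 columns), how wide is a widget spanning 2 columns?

282 px

Inside the margins: 978 − 72 = 906 px.
6c + 5·30 = 906 → 6c = 756 → c = 126 px.
2-column span = 2·126 + 1·30 = 282 px.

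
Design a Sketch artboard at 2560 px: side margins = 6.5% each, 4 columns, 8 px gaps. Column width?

Margins: 6.5% × 2560 = 166.4 px each, so content = 2560 − 332.8 = 2227.2 px.
4 columns + 3 gaps: 4c + 3·8 = 2227.2.
4c = 2227.2 − 24 = 2203.2, so c = 550.8 px.

550.8 px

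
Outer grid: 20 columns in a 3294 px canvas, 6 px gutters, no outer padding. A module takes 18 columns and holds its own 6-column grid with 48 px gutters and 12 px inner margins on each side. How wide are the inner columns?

450 px

20c + 19·6 = 3294 → 20c = 3180 → c = 159 px.
18-column span = 18·159 + 17·6 = 2964 px.
Inner content = 2964 − 2·12 = 2940 px.
Subtracting 5 gutters of 48 leaves 2700 for 6 columns, so d = 450 px.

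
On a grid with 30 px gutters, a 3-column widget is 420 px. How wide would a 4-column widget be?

420 − 2·30 = 360; ÷3 gives c = 120 px.
4 columns plus 3 gutters: 480 + 90 = 570 px.

570 px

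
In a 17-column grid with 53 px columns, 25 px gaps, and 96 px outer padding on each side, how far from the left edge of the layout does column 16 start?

1266 px

Column 16 starts at margin + 15·(column + gutter) = 96 + 15·78 = 1266 px.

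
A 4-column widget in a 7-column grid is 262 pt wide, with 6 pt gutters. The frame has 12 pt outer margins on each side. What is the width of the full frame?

262 − 3·6 = 244; ÷4 gives c = 61 pt.
Adding margins, columns and gutters: 24 + 427 + 36 = 487 pt.

487 pt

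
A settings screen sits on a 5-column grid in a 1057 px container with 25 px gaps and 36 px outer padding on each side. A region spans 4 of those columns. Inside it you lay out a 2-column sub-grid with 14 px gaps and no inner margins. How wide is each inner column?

Take off 72 px of margins, leaving 985 px.
5c + 4·25 = 985 → 5c = 885 → c = 177 px.
4-column span = 4·177 + 3·25 = 783 px.
783 − 1·14 = 769; ÷2 gives d = 384.5 px.

384.5 px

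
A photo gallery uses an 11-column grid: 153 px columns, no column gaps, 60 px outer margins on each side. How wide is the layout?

1803 px

Total width: 2·60 + 11·153 = 1803 px.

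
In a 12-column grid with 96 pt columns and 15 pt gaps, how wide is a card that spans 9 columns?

9 columns plus 8 gaps: 864 + 120 = 984 pt.

984 pt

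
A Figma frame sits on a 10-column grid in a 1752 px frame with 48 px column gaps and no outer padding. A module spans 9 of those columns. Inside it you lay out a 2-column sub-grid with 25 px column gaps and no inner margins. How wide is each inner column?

773.5 px

1752 − 9·48 = 1320; ÷10 gives c = 132 px.
9-column span = 9·132 + 8·48 = 1572 px.
1572 − 1·25 = 1547; ÷2 gives d = 773.5 px.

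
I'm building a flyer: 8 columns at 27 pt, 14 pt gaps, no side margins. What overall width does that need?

Canvas = 8·27 + 7·14 = 216 + 98 = 314 pt.

314 pt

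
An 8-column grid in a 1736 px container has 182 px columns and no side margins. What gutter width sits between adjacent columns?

40 px

8·182 + 7g = 1736 → 7g = 280 → g = 40 px.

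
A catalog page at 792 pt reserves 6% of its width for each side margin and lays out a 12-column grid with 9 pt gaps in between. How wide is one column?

Margins: 6% × 792 = 47.52 pt each, so content = 792 − 95.04 = 696.96 pt.
12 columns + 11 gaps: 12c + 11·9 = 696.96.
12c = 696.96 − 99 = 597.96, so c = 49.83 pt.

49.83 pt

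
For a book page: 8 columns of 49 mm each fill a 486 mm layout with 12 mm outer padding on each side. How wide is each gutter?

10 mm

Subtract both margins: 486 − 2·12 = 462 mm.
Columns use 392 mm, leaving 70 mm across 7 gutters = 10 mm each.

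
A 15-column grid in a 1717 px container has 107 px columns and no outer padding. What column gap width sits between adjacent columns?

15·107 + 14g = 1717 → 14g = 112 → g = 8 px.

8 px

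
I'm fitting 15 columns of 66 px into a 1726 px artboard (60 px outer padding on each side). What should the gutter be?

Inside the margins: 1726 − 120 = 1606 px.
Columns use 990 px, leaving 616 px across 14 gutters = 44 px each.

44 px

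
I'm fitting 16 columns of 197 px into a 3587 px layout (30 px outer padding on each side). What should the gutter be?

25 px

Subtract both margins: 3587 − 2·30 = 3527 px.
16·197 + 15g = 3527 → 15g = 375 → g = 25 px.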